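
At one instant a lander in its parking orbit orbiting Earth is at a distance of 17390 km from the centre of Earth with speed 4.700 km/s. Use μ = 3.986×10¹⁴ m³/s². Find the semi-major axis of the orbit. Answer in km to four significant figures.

r = 1.739×10⁷ m.
Vis-viva rearranged: 1/a = 2/r − v²/μ = 1.150×10⁻⁷ − 5.542×10⁻⁸ = 5.959×10⁻⁸ m⁻¹.
a = 1.678×10⁷ m = 16781 km.

a ≈ 16780 km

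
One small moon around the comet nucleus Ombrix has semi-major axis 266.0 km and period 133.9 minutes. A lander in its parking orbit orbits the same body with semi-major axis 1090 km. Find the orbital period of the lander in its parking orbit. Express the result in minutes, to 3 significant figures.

Kepler's third law: T² ∝ a³, so T₂ = T₁ (a₂/a₁)^(3/2).
a₂/a₁ = 4.098, (a₂/a₁)^(3/2) = 8.295.
T₂ = 133.9 × 8.295 = 1111 minutes.

T₂ ≈ 1110 minutes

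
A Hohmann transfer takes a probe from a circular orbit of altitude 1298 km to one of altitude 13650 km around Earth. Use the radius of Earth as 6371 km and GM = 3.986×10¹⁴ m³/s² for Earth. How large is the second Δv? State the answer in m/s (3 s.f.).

r₁ = 6371 + 1298 = 7669.0 km = 7.6690×10⁶ m.
r₂ = 6371 + 13650 = 20021 km = 2.0021×10⁷ m.
Transfer ellipse a_t = (r₁ + r₂)/2 = 1.384×10⁷ m.
At r₁: circular v_c1 = √(μ/r₁) = 7209 m/s; transfer-perigee v_p = √[μ(2/r₁ − 1/a_t)] = 8670 m/s.
At r₂: circular v_c2 = √(μ/r₂) = 4462 m/s; transfer-apogee v_a = √[μ(2/r₂ − 1/a_t)] = 3321 m/s.
Δv₂ = v_c2 − v_a = 1141 m/s.

Δv ≈ 1140 m/s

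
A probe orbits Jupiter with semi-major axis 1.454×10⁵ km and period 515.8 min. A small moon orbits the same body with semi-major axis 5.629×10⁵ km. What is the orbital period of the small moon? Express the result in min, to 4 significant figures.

T₂ ≈ 3929 min

Kepler's third law: T² ∝ a³, so T₂ = T₁ (a₂/a₁)^(3/2).
a₂/a₁ = 3.871, (a₂/a₁)^(3/2) = 7.617.
T₂ = 515.8 × 7.617 = 3929 min.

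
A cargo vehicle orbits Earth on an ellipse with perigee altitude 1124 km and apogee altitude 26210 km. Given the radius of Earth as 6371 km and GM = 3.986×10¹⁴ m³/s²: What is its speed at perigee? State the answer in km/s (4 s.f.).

r_p = 6371 + 1124 = 7495.0 km = 7.4950×10⁶ m.
r_a = 6371 + 26210 = 32581 km = 3.2581×10⁷ m.
Semi-major axis a = (r_p + r_a)/2 = 20038 km = 2.004×10⁷ m.
Vis-viva: v² = μ(2/r − 1/a) = 3.986×10¹⁴ × (2.668×10⁻⁷ − 4.991×10⁻⁸) = 8.647×10⁷ m²/s².
v = 9299 m/s = 9.299 km/s.

v ≈ 9.299 km/s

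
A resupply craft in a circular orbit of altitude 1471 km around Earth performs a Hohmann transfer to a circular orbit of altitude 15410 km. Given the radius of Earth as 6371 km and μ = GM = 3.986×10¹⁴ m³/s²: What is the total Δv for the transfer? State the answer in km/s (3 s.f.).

Δv_total ≈ 2.68 km/s

r₁ = 6371 + 1471 = 7842.0 km = 7.8420×10⁶ m.
r₂ = 6371 + 15410 = 21781 km = 2.1781×10⁷ m.
Transfer ellipse a_t = (r₁ + r₂)/2 = 1.481×10⁷ m.
At r₁: circular v_c1 = √(μ/r₁) = 7129 m/s; transfer-perigee v_p = √[μ(2/r₁ − 1/a_t)] = 8646 m/s.
Δv₁ = v_p − v_c1 = 1516 m/s.
At r₂: circular v_c2 = √(μ/r₂) = 4278 m/s; transfer-apogee v_a = √[μ(2/r₂ − 1/a_t)] = 3113 m/s.
Δv₂ = v_c2 − v_a = 1165 m/s.
Total Δv = Δv₁ + Δv₂ = 2681 m/s = 2.681 km/s.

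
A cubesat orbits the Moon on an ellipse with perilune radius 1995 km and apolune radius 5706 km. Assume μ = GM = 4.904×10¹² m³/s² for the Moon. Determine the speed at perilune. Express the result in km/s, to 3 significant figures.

v ≈ 1.91 km/s

Semi-major axis a = (r_p + r_a)/2 = 3850.5 km = 3.850×10⁶ m.
Vis-viva: v² = μ(2/r − 1/a) = 4.904×10¹² × (1.003×10⁻⁶ − 2.597×10⁻⁷) = 3.643×10⁶ m²/s².
v = 1909 m/s = 1.909 km/s.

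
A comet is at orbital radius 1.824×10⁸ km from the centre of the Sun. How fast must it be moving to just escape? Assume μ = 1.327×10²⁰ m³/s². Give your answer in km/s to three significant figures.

r = 1.824×10⁸ km = 1.824×10¹¹ m.
Escape speed v_esc = √(2μ/r) = √(2 × 1.327×10²⁰ / 1.824×10¹¹) = √(1.455×10⁹) = 38150 m/s.
= 38.15 km/s.

v_esc ≈ 38.1 km/s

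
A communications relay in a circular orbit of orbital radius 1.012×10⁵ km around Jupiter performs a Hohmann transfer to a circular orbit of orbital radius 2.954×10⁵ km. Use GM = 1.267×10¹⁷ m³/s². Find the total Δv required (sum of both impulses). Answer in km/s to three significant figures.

Δv_total ≈ 13.7 km/s

r₁ = 1.012×10⁵ km = 1.012×10⁸ m.
r₂ = 2.954×10⁵ km = 2.954×10⁸ m.
Transfer ellipse a_t = (r₁ + r₂)/2 = 1.983×10⁸ m.
At r₁: circular v_c1 = √(μ/r₁) = 35380 m/s; transfer-perijove v_p = √[μ(2/r₁ − 1/a_t)] = 43190 m/s.
Δv₁ = v_p − v_c1 = 7803 m/s.
At r₂: circular v_c2 = √(μ/r₂) = 20710 m/s; transfer-apojove v_a = √[μ(2/r₂ − 1/a_t)] = 14790 m/s.
Δv₂ = v_c2 − v_a = 5915 m/s.
Total Δv = Δv₁ + Δv₂ = 13720 m/s = 13.72 km/s.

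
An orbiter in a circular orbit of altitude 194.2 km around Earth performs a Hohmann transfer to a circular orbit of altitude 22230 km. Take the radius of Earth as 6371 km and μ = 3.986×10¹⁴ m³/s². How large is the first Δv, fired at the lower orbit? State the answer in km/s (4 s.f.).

Δv ≈ 2.146 km/s

r₁ = 6371 + 194.2 = 6565.2 km = 6.5652×10⁶ m.
r₂ = 6371 + 22230 = 28601 km = 2.8601×10⁷ m.
Transfer ellipse a_t = (r₁ + r₂)/2 = 1.758×10⁷ m.
At r₁: circular v_c1 = √(μ/r₁) = 7792 m/s; transfer-perigee v_p = √[μ(2/r₁ − 1/a_t)] = 9938 m/s.
Δv₁ = v_p − v_c1 = 2146 m/s.
= 2.146 km/s.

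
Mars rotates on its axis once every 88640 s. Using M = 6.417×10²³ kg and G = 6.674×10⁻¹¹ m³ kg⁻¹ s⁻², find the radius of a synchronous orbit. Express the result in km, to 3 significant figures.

r_sync ≈ 20400 km

μ = GM = 6.674×10⁻¹¹ × 6.417×10²³ = 4.283×10¹³ m³/s².
A synchronous orbit has period T, so by Kepler's third law a = (μT²/4π²)^(1/3).
μT²/4π² = 4.283×10¹³ × (8.864×10⁴)² / 39.48 = 8.524×10²¹ m³.
a = 2.043×10⁷ m = 20427 km.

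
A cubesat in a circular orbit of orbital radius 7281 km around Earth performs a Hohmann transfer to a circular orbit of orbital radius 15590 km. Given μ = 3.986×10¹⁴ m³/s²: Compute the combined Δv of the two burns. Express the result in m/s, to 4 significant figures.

Δv_total ≈ 2262 m/s

r₁ = 7281 km = 7.281×10⁶ m.
r₂ = 15590 km = 1.559×10⁷ m.
Transfer ellipse a_t = (r₁ + r₂)/2 = 1.144×10⁷ m.
At r₁: circular v_c1 = √(μ/r₁) = 7399 m/s; transfer-perigee v_p = √[μ(2/r₁ − 1/a_t)] = 8639 m/s.
Δv₁ = v_p − v_c1 = 1240 m/s.
At r₂: circular v_c2 = √(μ/r₂) = 5056 m/s; transfer-apogee v_a = √[μ(2/r₂ − 1/a_t)] = 4035 m/s.
Δv₂ = v_c2 − v_a = 1022 m/s.
Total Δv = Δv₁ + Δv₂ = 2262 m/s.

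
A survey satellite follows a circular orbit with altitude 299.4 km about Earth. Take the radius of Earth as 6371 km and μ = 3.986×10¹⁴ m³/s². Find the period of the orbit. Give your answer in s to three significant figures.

T ≈ 5420 s

r = 6371 + 299.4 = 6670.4 km = 6.6704×10⁶ m.
Kepler's third law: T = 2π√(r³/μ) = 2π√((6.670×10⁶)³ / 3.986×10¹⁴).
r³/μ = 7.446×10⁵ s², so T = 2π × 8.629×10² = 5.422×10³ s.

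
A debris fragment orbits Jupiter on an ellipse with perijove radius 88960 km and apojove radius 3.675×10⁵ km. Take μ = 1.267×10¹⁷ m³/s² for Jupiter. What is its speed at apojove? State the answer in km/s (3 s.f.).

v ≈ 11.6 km/s

Semi-major axis a = (r_p + r_a)/2 = 2.2823×10⁵ km = 2.282×10⁸ m.
Vis-viva: v² = μ(2/r − 1/a) = 1.267×10¹⁷ × (5.442×10⁻⁹ − 4.382×10⁻⁹) = 1.344×10⁸ m²/s².
v = 11590 m/s = 11.59 km/s.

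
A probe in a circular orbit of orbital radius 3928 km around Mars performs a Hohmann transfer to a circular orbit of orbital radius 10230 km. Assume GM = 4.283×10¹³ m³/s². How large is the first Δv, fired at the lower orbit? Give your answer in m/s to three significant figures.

r₁ = 3928 km = 3.928×10⁶ m.
r₂ = 10230 km = 1.023×10⁷ m.
Transfer ellipse a_t = (r₁ + r₂)/2 = 7.079×10⁶ m.
At r₁: circular v_c1 = √(μ/r₁) = 3302 m/s; transfer-periapsis v_p = √[μ(2/r₁ − 1/a_t)] = 3970 m/s.
Δv₁ = v_p − v_c1 = 667.5 m/s.

Δv ≈ 667 m/s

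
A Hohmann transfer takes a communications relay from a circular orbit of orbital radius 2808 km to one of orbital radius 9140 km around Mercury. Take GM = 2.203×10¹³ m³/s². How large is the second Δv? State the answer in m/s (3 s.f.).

Δv ≈ 488 m/s

r₁ = 2808 km = 2.808×10⁶ m.
r₂ = 9140 km = 9.140×10⁶ m.
Transfer ellipse a_t = (r₁ + r₂)/2 = 5.974×10⁶ m.
At r₁: circular v_c1 = √(μ/r₁) = 2801 m/s; transfer-periherm v_p = √[μ(2/r₁ − 1/a_t)] = 3465 m/s.
At r₂: circular v_c2 = √(μ/r₂) = 1553 m/s; transfer-apoherm v_a = √[μ(2/r₂ − 1/a_t)] = 1064 m/s.
Δv₂ = v_c2 − v_a = 488.1 m/s.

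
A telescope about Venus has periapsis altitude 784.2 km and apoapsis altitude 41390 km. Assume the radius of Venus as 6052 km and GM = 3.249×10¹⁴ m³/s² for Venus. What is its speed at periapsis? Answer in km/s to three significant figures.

v ≈ 9.11 km/s

r_p = 6052 + 784.2 = 6836.2 km = 6.8362×10⁶ m.
r_a = 6052 + 41390 = 47442 km = 4.7442×10⁷ m.
Semi-major axis a = (r_p + r_a)/2 = 27139 km = 2.714×10⁷ m.
Vis-viva: v² = μ(2/r − 1/a) = 3.249×10¹⁴ × (2.926×10⁻⁷ − 3.685×10⁻⁸) = 8.308×10⁷ m²/s².
v = 9115 m/s = 9.115 km/s.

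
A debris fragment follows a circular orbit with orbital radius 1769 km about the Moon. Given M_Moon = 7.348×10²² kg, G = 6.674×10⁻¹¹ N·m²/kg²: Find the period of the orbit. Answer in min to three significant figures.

μ = GM = 6.674×10⁻¹¹ × 7.348×10²² = 4.904×10¹² m³/s².
r = 1769 km = 1.769×10⁶ m.
Kepler's third law: T = 2π√(r³/μ) = 2π√((1.769×10⁶)³ / 4.904×10¹²).
r³/μ = 1.129×10⁶ s², so T = 2π × 1.062×10³ = 6.676×10³ s.
Converting: 6.676×10³ s ÷ 60.00 = 111.3 min.

T ≈ 111 min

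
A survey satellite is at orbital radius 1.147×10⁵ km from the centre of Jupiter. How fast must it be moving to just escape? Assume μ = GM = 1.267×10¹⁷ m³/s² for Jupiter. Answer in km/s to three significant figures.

r = 1.147×10⁵ km = 1.147×10⁸ m.
Escape speed v_esc = √(2μ/r) = √(2 × 1.267×10¹⁷ / 1.147×10⁸) = √(2.209×10⁹) = 47000 m/s.
= 47.00 km/s.

v_esc ≈ 47.0 km/s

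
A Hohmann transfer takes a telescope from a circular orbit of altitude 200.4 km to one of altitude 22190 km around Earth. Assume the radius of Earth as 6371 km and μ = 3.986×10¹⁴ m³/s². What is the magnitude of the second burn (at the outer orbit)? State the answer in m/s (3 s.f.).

Δv ≈ 1450 m/s

r₁ = 6371 + 200.4 = 6571.4 km = 6.5714×10⁶ m.
r₂ = 6371 + 22190 = 28561 km = 2.8561×10⁷ m.
Transfer ellipse a_t = (r₁ + r₂)/2 = 1.757×10⁷ m.
At r₁: circular v_c1 = √(μ/r₁) = 7788 m/s; transfer-perigee v_p = √[μ(2/r₁ − 1/a_t)] = 9931 m/s.
At r₂: circular v_c2 = √(μ/r₂) = 3736 m/s; transfer-apogee v_a = √[μ(2/r₂ − 1/a_t)] = 2285 m/s.
Δv₂ = v_c2 − v_a = 1451 m/s.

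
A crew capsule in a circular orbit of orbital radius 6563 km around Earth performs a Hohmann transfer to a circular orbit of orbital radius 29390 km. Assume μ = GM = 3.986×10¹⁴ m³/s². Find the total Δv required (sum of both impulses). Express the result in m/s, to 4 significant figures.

Δv_total ≈ 3629 m/s

r₁ = 6563 km = 6.563×10⁶ m.
r₂ = 29390 km = 2.939×10⁷ m.
Transfer ellipse a_t = (r₁ + r₂)/2 = 1.798×10⁷ m.
At r₁: circular v_c1 = √(μ/r₁) = 7793 m/s; transfer-perigee v_p = √[μ(2/r₁ − 1/a_t)] = 9965 m/s.
Δv₁ = v_p − v_c1 = 2171 m/s.
At r₂: circular v_c2 = √(μ/r₂) = 3683 m/s; transfer-apogee v_a = √[μ(2/r₂ − 1/a_t)] = 2225 m/s.
Δv₂ = v_c2 − v_a = 1458 m/s.
Total Δv = Δv₁ + Δv₂ = 3629 m/s.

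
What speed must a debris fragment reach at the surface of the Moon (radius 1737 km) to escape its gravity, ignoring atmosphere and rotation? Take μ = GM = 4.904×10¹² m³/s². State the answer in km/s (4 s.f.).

r = R = 1.737×10⁶ m.
Escape speed v_esc = √(2μ/r) = √(2 × 4.904×10¹² / 1.737×10⁶) = √(5.647×10⁶) = 2376 m/s.
= 2.376 km/s.

v_esc ≈ 2.376 km/s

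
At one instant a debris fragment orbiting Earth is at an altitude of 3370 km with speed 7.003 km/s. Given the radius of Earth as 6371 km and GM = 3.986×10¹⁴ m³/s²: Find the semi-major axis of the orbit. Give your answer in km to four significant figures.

r = 6371 + 3370 = 9741.0 km = 9.741×10⁶ m.
Vis-viva rearranged: 1/a = 2/r − v²/μ = 2.053×10⁻⁷ − 1.230×10⁻⁷ = 8.228×10⁻⁸ m⁻¹.
a = 1.215×10⁷ m = 12153 km.

a ≈ 12150 km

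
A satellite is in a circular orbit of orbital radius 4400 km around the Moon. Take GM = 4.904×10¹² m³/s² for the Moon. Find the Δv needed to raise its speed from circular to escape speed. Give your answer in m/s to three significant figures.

Δv ≈ 437 m/s

r = 4400 km = 4.400×10⁶ m.
Circular speed v_c = √(μ/r) = 1056 m/s.
Escape speed v_esc = √(2μ/r) = √2 × v_c = 1493 m/s.
Δv = v_esc − v_c = 437.3 m/s.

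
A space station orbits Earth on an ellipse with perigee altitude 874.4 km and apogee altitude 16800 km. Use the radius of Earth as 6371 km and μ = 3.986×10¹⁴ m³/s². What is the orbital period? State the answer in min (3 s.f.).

r_p = 6371 + 874.4 = 7245.4 km = 7.2454×10⁶ m.
r_a = 6371 + 16800 = 23171 km = 2.3171×10⁷ m.
Semi-major axis a = (r_p + r_a)/2 = (7245.4 + 23171)/2 = 15208 km = 1.521×10⁷ m.
By Kepler's third law T = 2π√(a³/μ) = 2π × 2.971×10³ = 1.866×10⁴ s.
= 311.1 min.

T ≈ 311 min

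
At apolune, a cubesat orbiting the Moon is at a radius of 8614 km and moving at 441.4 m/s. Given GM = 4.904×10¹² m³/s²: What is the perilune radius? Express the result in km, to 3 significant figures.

r_a = 8.614×10⁶ m.
Specific energy ε = v²/2 − μ/r = -4.719×10⁵ J/kg, so a = −μ/(2ε) = 5.196×10⁶ m.
The apsides satisfy r_p + r_a = 2a, so the perilune radius is 2a − r_a = 1.778×10⁶ m = 1778.3 km.

perilune radius ≈ 1780 km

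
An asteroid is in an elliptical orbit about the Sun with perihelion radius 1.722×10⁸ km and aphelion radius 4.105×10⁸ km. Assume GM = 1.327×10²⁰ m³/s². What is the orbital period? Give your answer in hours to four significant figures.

T ≈ 23830 hours

Semi-major axis a = (r_p + r_a)/2 = (1.7220×10⁸ + 4.1050×10⁸)/2 = 2.9135×10⁸ km = 2.914×10¹¹ m.
By Kepler's third law T = 2π√(a³/μ) = 2π × 1.365×10⁷ = 8.578×10⁷ s.
= 23830 hours.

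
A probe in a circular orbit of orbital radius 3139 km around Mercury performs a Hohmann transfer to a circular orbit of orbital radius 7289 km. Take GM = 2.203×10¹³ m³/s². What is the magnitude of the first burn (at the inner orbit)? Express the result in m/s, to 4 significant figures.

Δv ≈ 483.1 m/s

r₁ = 3139 km = 3.139×10⁶ m.
r₂ = 7289 km = 7.289×10⁶ m.
Transfer ellipse a_t = (r₁ + r₂)/2 = 5.214×10⁶ m.
At r₁: circular v_c1 = √(μ/r₁) = 2649 m/s; transfer-periherm v_p = √[μ(2/r₁ − 1/a_t)] = 3132 m/s.
Δv₁ = v_p − v_c1 = 483.1 m/s.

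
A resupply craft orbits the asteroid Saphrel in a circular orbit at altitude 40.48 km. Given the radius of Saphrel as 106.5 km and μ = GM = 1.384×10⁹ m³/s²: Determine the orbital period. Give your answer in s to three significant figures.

r = 106.5 + 40.48 = 146.98 km = 1.4698×10⁵ m.
Kepler's third law: T = 2π√(r³/μ) = 2π√((1.470×10⁵)³ / 1.384×10⁹).
r³/μ = 2.294×10⁶ s², so T = 2π × 1.515×10³ = 9.517×10³ s.

T ≈ 9520 s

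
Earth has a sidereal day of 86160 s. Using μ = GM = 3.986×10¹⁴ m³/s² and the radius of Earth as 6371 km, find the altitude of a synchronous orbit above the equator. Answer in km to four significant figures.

h_sync ≈ 35790 km

A synchronous orbit has period T, so by Kepler's third law a = (μT²/4π²)^(1/3).
μT²/4π² = 3.986×10¹⁴ × (8.616×10⁴)² / 39.48 = 7.495×10²² m³.
a = 4.216×10⁷ m = 42163 km.
Altitude h = a − R = 42163 − 6371 = 35792 km.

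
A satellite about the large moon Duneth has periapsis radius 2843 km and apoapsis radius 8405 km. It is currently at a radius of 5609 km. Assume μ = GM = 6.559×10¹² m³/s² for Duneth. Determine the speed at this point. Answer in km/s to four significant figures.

Semi-major axis a = (r_p + r_a)/2 = 5624.0 km = 5.624×10⁶ m.
Vis-viva: v² = μ(2/r − 1/a) = 6.559×10¹² × (3.566×10⁻⁷ − 1.778×10⁻⁷) = 1.172×10⁶ m²/s².
v = 1083 m/s = 1.083 km/s.

v ≈ 1.083 km/s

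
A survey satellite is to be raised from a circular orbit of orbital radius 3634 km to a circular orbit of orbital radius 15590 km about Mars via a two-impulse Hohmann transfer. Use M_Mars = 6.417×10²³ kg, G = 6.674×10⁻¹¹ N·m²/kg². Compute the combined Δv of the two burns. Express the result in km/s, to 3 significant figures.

μ = GM = 6.674×10⁻¹¹ × 6.417×10²³ = 4.283×10¹³ m³/s².
r₁ = 3634 km = 3.634×10⁶ m.
r₂ = 15590 km = 1.559×10⁷ m.
Transfer ellipse a_t = (r₁ + r₂)/2 = 9.612×10⁶ m.
At r₁: circular v_c1 = √(μ/r₁) = 3433 m/s; transfer-periapsis v_p = √[μ(2/r₁ − 1/a_t)] = 4372 m/s.
Δv₁ = v_p − v_c1 = 939.1 m/s.
At r₂: circular v_c2 = √(μ/r₂) = 1657 m/s; transfer-apoapsis v_a = √[μ(2/r₂ − 1/a_t)] = 1019 m/s.
Δv₂ = v_c2 − v_a = 638.3 m/s.
Total Δv = Δv₁ + Δv₂ = 1577 m/s = 1.577 km/s.

Δv_total ≈ 1.58 km/s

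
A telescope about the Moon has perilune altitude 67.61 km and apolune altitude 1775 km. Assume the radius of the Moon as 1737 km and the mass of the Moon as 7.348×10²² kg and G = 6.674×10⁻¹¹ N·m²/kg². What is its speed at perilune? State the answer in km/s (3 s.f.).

μ = GM = 6.674×10⁻¹¹ × 7.348×10²² = 4.904×10¹² m³/s².
r_p = 1737 + 67.61 = 1804.6 km = 1.8046×10⁶ m.
r_a = 1737 + 1775 = 3512.0 km = 3.5120×10⁶ m.
Semi-major axis a = (r_p + r_a)/2 = 2658.3 km = 2.658×10⁶ m.
Vis-viva: v² = μ(2/r − 1/a) = 4.904×10¹² × (1.108×10⁻⁶ − 3.762×10⁻⁷) = 3.590×10⁶ m²/s².
v = 1895 m/s = 1.895 km/s.

v ≈ 1.89 km/s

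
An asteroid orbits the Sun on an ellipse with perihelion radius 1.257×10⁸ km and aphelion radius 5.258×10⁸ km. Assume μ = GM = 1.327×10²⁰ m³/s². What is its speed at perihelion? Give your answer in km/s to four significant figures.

v ≈ 41.28 km/s

Semi-major axis a = (r_p + r_a)/2 = 3.2575×10⁸ km = 3.258×10¹¹ m.
Vis-viva: v² = μ(2/r − 1/a) = 1.327×10²⁰ × (1.591×10⁻¹¹ − 3.070×10⁻¹²) = 1.704×10⁹ m²/s².
v = 41280 m/s = 41.28 km/s.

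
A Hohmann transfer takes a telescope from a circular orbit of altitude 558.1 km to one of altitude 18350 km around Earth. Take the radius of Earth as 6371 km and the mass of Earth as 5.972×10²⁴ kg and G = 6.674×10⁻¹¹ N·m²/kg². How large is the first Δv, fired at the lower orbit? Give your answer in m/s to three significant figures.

μ = GM = 6.674×10⁻¹¹ × 5.972×10²⁴ = 3.986×10¹⁴ m³/s².
r₁ = 6371 + 558.1 = 6929.1 km = 6.9291×10⁶ m.
r₂ = 6371 + 18350 = 24721 km = 2.4721×10⁷ m.
Transfer ellipse a_t = (r₁ + r₂)/2 = 1.583×10⁷ m.
At r₁: circular v_c1 = √(μ/r₁) = 7584 m/s; transfer-perigee v_p = √[μ(2/r₁ − 1/a_t)] = 9479 m/s.
Δv₁ = v_p − v_c1 = 1895 m/s.

Δv ≈ 1890 m/s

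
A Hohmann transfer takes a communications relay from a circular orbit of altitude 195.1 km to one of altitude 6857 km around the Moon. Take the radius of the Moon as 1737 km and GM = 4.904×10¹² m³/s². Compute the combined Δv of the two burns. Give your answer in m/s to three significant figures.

r₁ = 1737 + 195.1 = 1932.1 km = 1.9321×10⁶ m.
r₂ = 1737 + 6857 = 8594.0 km = 8.5940×10⁶ m.
Transfer ellipse a_t = (r₁ + r₂)/2 = 5.263×10⁶ m.
At r₁: circular v_c1 = √(μ/r₁) = 1593 m/s; transfer-perilune v_p = √[μ(2/r₁ − 1/a_t)] = 2036 m/s.
Δv₁ = v_p − v_c1 = 442.7 m/s.
At r₂: circular v_c2 = √(μ/r₂) = 755.4 m/s; transfer-apolune v_a = √[μ(2/r₂ − 1/a_t)] = 457.7 m/s.
Δv₂ = v_c2 − v_a = 297.7 m/s.
Total Δv = Δv₁ + Δv₂ = 740.4 m/s.

Δv_total ≈ 740 m/s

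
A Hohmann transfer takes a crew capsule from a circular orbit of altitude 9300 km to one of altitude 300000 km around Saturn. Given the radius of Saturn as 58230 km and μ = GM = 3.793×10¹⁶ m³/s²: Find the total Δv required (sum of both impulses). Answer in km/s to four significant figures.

Δv_total ≈ 11.54 km/s

r₁ = 58230 + 9300 = 67530 km = 6.7530×10⁷ m.
r₂ = 58230 + 300000 = 358230 km = 3.5823×10⁸ m.
Transfer ellipse a_t = (r₁ + r₂)/2 = 2.129×10⁸ m.
At r₁: circular v_c1 = √(μ/r₁) = 23700 m/s; transfer-perikrone v_p = √[μ(2/r₁ − 1/a_t)] = 30740 m/s.
Δv₁ = v_p − v_c1 = 7044 m/s.
At r₂: circular v_c2 = √(μ/r₂) = 10290 m/s; transfer-apokrone v_a = √[μ(2/r₂ − 1/a_t)] = 5796 m/s.
Δv₂ = v_c2 − v_a = 4494 m/s.
Total Δv = Δv₁ + Δv₂ = 11540 m/s = 11.54 km/s.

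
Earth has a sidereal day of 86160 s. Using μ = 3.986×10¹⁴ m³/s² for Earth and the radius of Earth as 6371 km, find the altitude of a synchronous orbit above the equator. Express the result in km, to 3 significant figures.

h_sync ≈ 35800 km

A synchronous orbit has period T, so by Kepler's third law a = (μT²/4π²)^(1/3).
μT²/4π² = 3.986×10¹⁴ × (8.616×10⁴)² / 39.48 = 7.495×10²² m³.
a = 4.216×10⁷ m = 42163 km.
Altitude h = a − R = 42163 − 6371 = 35792 km.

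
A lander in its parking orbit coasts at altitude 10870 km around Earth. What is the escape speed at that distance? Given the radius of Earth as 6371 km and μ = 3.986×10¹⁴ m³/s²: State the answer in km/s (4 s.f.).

v_esc ≈ 6.800 km/s

r = 6371 + 10870 = 17241 km = 1.7241×10⁷ m.
Escape speed v_esc = √(2μ/r) = √(2 × 3.986×10¹⁴ / 1.724×10⁷) = √(4.624×10⁷) = 6800 m/s.
= 6.800 km/s.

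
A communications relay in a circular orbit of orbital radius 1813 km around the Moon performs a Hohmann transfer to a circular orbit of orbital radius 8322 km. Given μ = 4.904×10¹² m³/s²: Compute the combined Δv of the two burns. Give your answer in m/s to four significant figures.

r₁ = 1813 km = 1.813×10⁶ m.
r₂ = 8322 km = 8.322×10⁶ m.
Transfer ellipse a_t = (r₁ + r₂)/2 = 5.068×10⁶ m.
At r₁: circular v_c1 = √(μ/r₁) = 1645 m/s; transfer-perilune v_p = √[μ(2/r₁ − 1/a_t)] = 2108 m/s.
Δv₁ = v_p − v_c1 = 463.0 m/s.
At r₂: circular v_c2 = √(μ/r₂) = 767.6 m/s; transfer-apolune v_a = √[μ(2/r₂ − 1/a_t)] = 459.2 m/s.
Δv₂ = v_c2 − v_a = 308.5 m/s.
Total Δv = Δv₁ + Δv₂ = 771.5 m/s.

Δv_total ≈ 771.5 m/s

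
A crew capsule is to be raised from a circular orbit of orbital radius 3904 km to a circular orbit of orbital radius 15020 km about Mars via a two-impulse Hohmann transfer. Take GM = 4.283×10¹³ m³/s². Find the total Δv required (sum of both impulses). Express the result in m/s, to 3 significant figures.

r₁ = 3904 km = 3.904×10⁶ m.
r₂ = 15020 km = 1.502×10⁷ m.
Transfer ellipse a_t = (r₁ + r₂)/2 = 9.462×10⁶ m.
At r₁: circular v_c1 = √(μ/r₁) = 3312 m/s; transfer-periapsis v_p = √[μ(2/r₁ − 1/a_t)] = 4173 m/s.
Δv₁ = v_p − v_c1 = 860.9 m/s.
At r₂: circular v_c2 = √(μ/r₂) = 1689 m/s; transfer-apoapsis v_a = √[μ(2/r₂ − 1/a_t)] = 1085 m/s.
Δv₂ = v_c2 − v_a = 604.0 m/s.
Total Δv = Δv₁ + Δv₂ = 1465 m/s.

Δv_total ≈ 1460 m/s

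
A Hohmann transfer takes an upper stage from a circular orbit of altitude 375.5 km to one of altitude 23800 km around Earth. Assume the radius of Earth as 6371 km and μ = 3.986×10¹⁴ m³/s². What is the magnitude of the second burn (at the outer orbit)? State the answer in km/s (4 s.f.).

r₁ = 6371 + 375.5 = 6746.5 km = 6.7465×10⁶ m.
r₂ = 6371 + 23800 = 30171 km = 3.0171×10⁷ m.
Transfer ellipse a_t = (r₁ + r₂)/2 = 1.846×10⁷ m.
At r₁: circular v_c1 = √(μ/r₁) = 7687 m/s; transfer-perigee v_p = √[μ(2/r₁ − 1/a_t)] = 9827 m/s.
At r₂: circular v_c2 = √(μ/r₂) = 3635 m/s; transfer-apogee v_a = √[μ(2/r₂ − 1/a_t)] = 2197 m/s.
Δv₂ = v_c2 − v_a = 1437 m/s.
= 1.437 km/s.

Δv ≈ 1.437 km/s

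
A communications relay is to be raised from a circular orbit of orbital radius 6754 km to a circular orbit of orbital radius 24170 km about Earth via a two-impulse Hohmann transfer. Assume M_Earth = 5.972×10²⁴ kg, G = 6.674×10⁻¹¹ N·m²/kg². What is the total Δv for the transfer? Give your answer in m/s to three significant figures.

μ = GM = 6.674×10⁻¹¹ × 5.972×10²⁴ = 3.986×10¹⁴ m³/s².
r₁ = 6754 km = 6.754×10⁶ m.
r₂ = 24170 km = 2.417×10⁷ m.
Transfer ellipse a_t = (r₁ + r₂)/2 = 1.546×10⁷ m.
At r₁: circular v_c1 = √(μ/r₁) = 7682 m/s; transfer-perigee v_p = √[μ(2/r₁ − 1/a_t)] = 9605 m/s.
Δv₁ = v_p − v_c1 = 1923 m/s.
At r₂: circular v_c2 = √(μ/r₂) = 4061 m/s; transfer-apogee v_a = √[μ(2/r₂ − 1/a_t)] = 2684 m/s.
Δv₂ = v_c2 − v_a = 1377 m/s.
Total Δv = Δv₁ + Δv₂ = 3300 m/s.

Δv_total ≈ 3300 m/s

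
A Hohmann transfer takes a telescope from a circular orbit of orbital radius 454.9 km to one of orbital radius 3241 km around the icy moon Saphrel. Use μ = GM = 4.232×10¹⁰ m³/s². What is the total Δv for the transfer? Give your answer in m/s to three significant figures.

r₁ = 454.9 km = 4.549×10⁵ m.
r₂ = 3241 km = 3.241×10⁶ m.
Transfer ellipse a_t = (r₁ + r₂)/2 = 1.848×10⁶ m.
At r₁: circular v_c1 = √(μ/r₁) = 305.0 m/s; transfer-periapsis v_p = √[μ(2/r₁ − 1/a_t)] = 403.9 m/s.
Δv₁ = v_p − v_c1 = 98.92 m/s.
At r₂: circular v_c2 = √(μ/r₂) = 114.3 m/s; transfer-apoapsis v_a = √[μ(2/r₂ − 1/a_t)] = 56.70 m/s.
Δv₂ = v_c2 − v_a = 57.58 m/s.
Total Δv = Δv₁ + Δv₂ = 156.5 m/s.

Δv_total ≈ 156 m/s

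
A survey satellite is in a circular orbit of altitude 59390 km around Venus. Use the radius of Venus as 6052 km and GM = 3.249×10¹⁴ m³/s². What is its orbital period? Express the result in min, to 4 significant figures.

T ≈ 3076 min

r = 6052 + 59390 = 65442 km = 6.5442×10⁷ m.
Kepler's third law: T = 2π√(r³/μ) = 2π√((6.544×10⁷)³ / 3.249×10¹⁴).
r³/μ = 8.626×10⁸ s², so T = 2π × 2.937×10⁴ = 1.845×10⁵ s.
Converting: 1.845×10⁵ s ÷ 60.00 = 3076 min.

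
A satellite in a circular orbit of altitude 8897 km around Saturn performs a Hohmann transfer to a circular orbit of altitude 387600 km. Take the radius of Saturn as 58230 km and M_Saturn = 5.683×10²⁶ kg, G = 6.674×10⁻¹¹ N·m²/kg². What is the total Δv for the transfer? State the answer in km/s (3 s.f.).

Δv_total ≈ 12.1 km/s

μ = GM = 6.674×10⁻¹¹ × 5.683×10²⁶ = 3.793×10¹⁶ m³/s².
r₁ = 58230 + 8897 = 67127 km = 6.7127×10⁷ m.
r₂ = 58230 + 387600 = 445830 km = 4.4583×10⁸ m.
Transfer ellipse a_t = (r₁ + r₂)/2 = 2.565×10⁸ m.
At r₁: circular v_c1 = √(μ/r₁) = 23770 m/s; transfer-perikrone v_p = √[μ(2/r₁ − 1/a_t)] = 31340 m/s.
Δv₁ = v_p − v_c1 = 7569 m/s.
At r₂: circular v_c2 = √(μ/r₂) = 9224 m/s; transfer-apokrone v_a = √[μ(2/r₂ − 1/a_t)] = 4719 m/s.
Δv₂ = v_c2 − v_a = 4505 m/s.
Total Δv = Δv₁ + Δv₂ = 12070 m/s = 12.07 km/s.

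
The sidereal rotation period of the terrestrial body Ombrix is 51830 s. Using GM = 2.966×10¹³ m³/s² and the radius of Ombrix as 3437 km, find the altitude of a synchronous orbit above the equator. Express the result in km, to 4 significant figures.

h_sync ≈ 9200 km

A synchronous orbit has period T, so by Kepler's third law a = (μT²/4π²)^(1/3).
μT²/4π² = 2.966×10¹³ × (5.183×10⁴)² / 39.48 = 2.018×10²¹ m³.
a = 1.264×10⁷ m = 12637 km.
Altitude h = a − R = 12637 − 3437 = 9200.4 km.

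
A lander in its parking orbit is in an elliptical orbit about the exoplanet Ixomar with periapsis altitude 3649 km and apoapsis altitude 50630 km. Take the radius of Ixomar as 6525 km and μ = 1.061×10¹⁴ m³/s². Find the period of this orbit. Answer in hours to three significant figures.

r_p = 6525 + 3649 = 10174 km = 1.0174×10⁷ m.
r_a = 6525 + 50630 = 57155 km = 5.7155×10⁷ m.
Semi-major axis a = (r_p + r_a)/2 = (10174 + 57155)/2 = 33664 km = 3.366×10⁷ m.
By Kepler's third law T = 2π√(a³/μ) = 2π × 1.896×10⁴ = 1.191×10⁵ s.
= 33.10 hours.

T ≈ 33.1 hours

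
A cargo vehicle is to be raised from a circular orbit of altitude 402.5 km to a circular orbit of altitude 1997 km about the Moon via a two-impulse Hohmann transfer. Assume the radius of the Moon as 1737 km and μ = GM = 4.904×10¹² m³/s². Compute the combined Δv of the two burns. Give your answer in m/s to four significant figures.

Δv_total ≈ 361.0 m/s

r₁ = 1737 + 402.5 = 2139.5 km = 2.1395×10⁶ m.
r₂ = 1737 + 1997 = 3734.0 km = 3.7340×10⁶ m.
Transfer ellipse a_t = (r₁ + r₂)/2 = 2.937×10⁶ m.
At r₁: circular v_c1 = √(μ/r₁) = 1514 m/s; transfer-perilune v_p = √[μ(2/r₁ − 1/a_t)] = 1707 m/s.
Δv₁ = v_p − v_c1 = 193.2 m/s.
At r₂: circular v_c2 = √(μ/r₂) = 1146 m/s; transfer-apolune v_a = √[μ(2/r₂ − 1/a_t)] = 978.2 m/s.
Δv₂ = v_c2 − v_a = 167.8 m/s.
Total Δv = Δv₁ + Δv₂ = 361.0 m/s.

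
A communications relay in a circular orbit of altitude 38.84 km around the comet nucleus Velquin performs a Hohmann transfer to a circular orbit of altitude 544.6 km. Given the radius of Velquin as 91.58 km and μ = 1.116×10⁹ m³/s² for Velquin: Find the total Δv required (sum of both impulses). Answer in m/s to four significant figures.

r₁ = 91.58 + 38.84 = 130.42 km = 1.3042×10⁵ m.
r₂ = 91.58 + 544.6 = 636.18 km = 6.3618×10⁵ m.
Transfer ellipse a_t = (r₁ + r₂)/2 = 3.833×10⁵ m.
At r₁: circular v_c1 = √(μ/r₁) = 92.50 m/s; transfer-periapsis v_p = √[μ(2/r₁ − 1/a_t)] = 119.2 m/s.
Δv₁ = v_p − v_c1 = 26.67 m/s.
At r₂: circular v_c2 = √(μ/r₂) = 41.88 m/s; transfer-apoapsis v_a = √[μ(2/r₂ − 1/a_t)] = 24.43 m/s.
Δv₂ = v_c2 − v_a = 17.45 m/s.
Total Δv = Δv₁ + Δv₂ = 44.12 m/s.

Δv_total ≈ 44.12 m/s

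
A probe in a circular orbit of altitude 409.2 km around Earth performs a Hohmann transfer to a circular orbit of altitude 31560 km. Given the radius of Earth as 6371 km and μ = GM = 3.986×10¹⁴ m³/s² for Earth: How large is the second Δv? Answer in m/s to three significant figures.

Δv ≈ 1460 m/s

r₁ = 6371 + 409.2 = 6780.2 km = 6.7802×10⁶ m.
r₂ = 6371 + 31560 = 37931 km = 3.7931×10⁷ m.
Transfer ellipse a_t = (r₁ + r₂)/2 = 2.236×10⁷ m.
At r₁: circular v_c1 = √(μ/r₁) = 7667 m/s; transfer-perigee v_p = √[μ(2/r₁ − 1/a_t)] = 9987 m/s.
At r₂: circular v_c2 = √(μ/r₂) = 3242 m/s; transfer-apogee v_a = √[μ(2/r₂ − 1/a_t)] = 1785 m/s.
Δv₂ = v_c2 − v_a = 1456 m/s.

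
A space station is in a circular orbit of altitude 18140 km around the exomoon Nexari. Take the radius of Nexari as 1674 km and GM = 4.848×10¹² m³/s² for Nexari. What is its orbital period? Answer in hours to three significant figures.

r = 1674 + 18140 = 19814 km = 1.9814×10⁷ m.
Kepler's third law: T = 2π√(r³/μ) = 2π√((1.981×10⁷)³ / 4.848×10¹²).
r³/μ = 1.605×10⁹ s², so T = 2π × 4.006×10⁴ = 2.517×10⁵ s.
Converting: 2.517×10⁵ s ÷ 3600 = 69.91 hours.

T ≈ 69.9 hours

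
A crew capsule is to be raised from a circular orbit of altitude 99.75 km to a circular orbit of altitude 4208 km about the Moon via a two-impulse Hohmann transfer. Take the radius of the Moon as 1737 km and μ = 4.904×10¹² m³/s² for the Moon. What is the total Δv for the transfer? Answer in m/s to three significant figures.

Δv_total ≈ 670 m/s

r₁ = 1737 + 99.75 = 1836.8 km = 1.8368×10⁶ m.
r₂ = 1737 + 4208 = 5945.0 km = 5.9450×10⁶ m.
Transfer ellipse a_t = (r₁ + r₂)/2 = 3.891×10⁶ m.
At r₁: circular v_c1 = √(μ/r₁) = 1634 m/s; transfer-perilune v_p = √[μ(2/r₁ − 1/a_t)] = 2020 m/s.
Δv₁ = v_p − v_c1 = 385.8 m/s.
At r₂: circular v_c2 = √(μ/r₂) = 908.2 m/s; transfer-apolune v_a = √[μ(2/r₂ − 1/a_t)] = 624.0 m/s.
Δv₂ = v_c2 − v_a = 284.2 m/s.
Total Δv = Δv₁ + Δv₂ = 670.0 m/s.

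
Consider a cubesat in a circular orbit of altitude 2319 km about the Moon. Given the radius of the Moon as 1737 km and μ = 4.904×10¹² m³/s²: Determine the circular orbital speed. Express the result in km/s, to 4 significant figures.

v ≈ 1.100 km/s

r = 1737 + 2319 = 4056.0 km = 4.0560×10⁶ m.
For a circular orbit v = √(μ/r) = √(4.904×10¹² / 4.056×10⁶) = √(1.209×10⁶) = 1100 m/s.
That is 1.100 km/s.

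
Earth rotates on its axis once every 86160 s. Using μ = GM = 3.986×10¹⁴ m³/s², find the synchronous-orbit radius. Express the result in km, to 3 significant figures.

A synchronous orbit has period T, so by Kepler's third law a = (μT²/4π²)^(1/3).
μT²/4π² = 3.986×10¹⁴ × (8.616×10⁴)² / 39.48 = 7.495×10²² m³.
a = 4.216×10⁷ m = 42163 km.

r_sync ≈ 42200 km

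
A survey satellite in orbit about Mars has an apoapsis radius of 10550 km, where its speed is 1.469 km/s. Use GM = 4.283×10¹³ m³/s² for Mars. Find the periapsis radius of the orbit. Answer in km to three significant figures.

r_a = 1.055×10⁷ m.
Specific energy ε = v²/2 − μ/r = -2.981×10⁶ J/kg, so a = −μ/(2ε) = 7.184×10⁶ m.
The apsides satisfy r_p + r_a = 2a, so the periapsis radius is 2a − r_a = 3.819×10⁶ m = 3818.9 km.

periapsis radius ≈ 3820 km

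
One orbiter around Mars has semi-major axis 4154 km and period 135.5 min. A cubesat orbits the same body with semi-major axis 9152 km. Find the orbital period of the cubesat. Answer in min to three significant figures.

Kepler's third law: T² ∝ a³, so T₂ = T₁ (a₂/a₁)^(3/2).
a₂/a₁ = 2.203, (a₂/a₁)^(3/2) = 3.270.
T₂ = 135.5 × 3.270 = 443.1 min.

T₂ ≈ 443 min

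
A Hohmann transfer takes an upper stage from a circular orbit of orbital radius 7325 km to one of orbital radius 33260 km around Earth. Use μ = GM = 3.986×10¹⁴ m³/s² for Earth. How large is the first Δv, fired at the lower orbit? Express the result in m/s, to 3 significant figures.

Δv ≈ 2070 m/s

r₁ = 7325 km = 7.325×10⁶ m.
r₂ = 33260 km = 3.326×10⁷ m.
Transfer ellipse a_t = (r₁ + r₂)/2 = 2.029×10⁷ m.
At r₁: circular v_c1 = √(μ/r₁) = 7377 m/s; transfer-perigee v_p = √[μ(2/r₁ − 1/a_t)] = 9444 m/s.
Δv₁ = v_p − v_c1 = 2067 m/s.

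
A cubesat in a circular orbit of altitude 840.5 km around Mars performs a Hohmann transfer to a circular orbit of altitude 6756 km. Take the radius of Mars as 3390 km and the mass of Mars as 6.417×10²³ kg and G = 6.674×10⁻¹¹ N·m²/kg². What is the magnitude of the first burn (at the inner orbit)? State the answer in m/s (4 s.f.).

μ = GM = 6.674×10⁻¹¹ × 6.417×10²³ = 4.283×10¹³ m³/s².
r₁ = 3390 + 840.5 = 4230.5 km = 4.2305×10⁶ m.
r₂ = 3390 + 6756 = 10146 km = 1.0146×10⁷ m.
Transfer ellipse a_t = (r₁ + r₂)/2 = 7.188×10⁶ m.
At r₁: circular v_c1 = √(μ/r₁) = 3182 m/s; transfer-periapsis v_p = √[μ(2/r₁ − 1/a_t)] = 3780 m/s.
Δv₁ = v_p − v_c1 = 598.3 m/s.

Δv ≈ 598.3 m/s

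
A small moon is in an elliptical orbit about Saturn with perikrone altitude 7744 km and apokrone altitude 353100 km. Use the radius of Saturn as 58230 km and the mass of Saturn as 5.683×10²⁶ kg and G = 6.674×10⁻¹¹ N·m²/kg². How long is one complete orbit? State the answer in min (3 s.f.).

T ≈ 1980 min

μ = GM = 6.674×10⁻¹¹ × 5.683×10²⁶ = 3.793×10¹⁶ m³/s².
r_p = 58230 + 7744 = 65974 km = 6.5974×10⁷ m.
r_a = 58230 + 353100 = 411330 km = 4.1133×10⁸ m.
Semi-major axis a = (r_p + r_a)/2 = (65974 + 4.1133×10⁵)/2 = 2.3865×10⁵ km = 2.387×10⁸ m.
By Kepler's third law T = 2π√(a³/μ) = 2π × 1.893×10⁴ = 1.189×10⁵ s.
= 1982 min.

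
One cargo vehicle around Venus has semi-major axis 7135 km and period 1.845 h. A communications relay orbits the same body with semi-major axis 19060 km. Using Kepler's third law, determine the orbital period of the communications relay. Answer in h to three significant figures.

Kepler's third law: T² ∝ a³, so T₂ = T₁ (a₂/a₁)^(3/2).
a₂/a₁ = 2.671, (a₂/a₁)^(3/2) = 4.366.
T₂ = 1.845 × 4.366 = 8.055 h.

T₂ ≈ 8.06 h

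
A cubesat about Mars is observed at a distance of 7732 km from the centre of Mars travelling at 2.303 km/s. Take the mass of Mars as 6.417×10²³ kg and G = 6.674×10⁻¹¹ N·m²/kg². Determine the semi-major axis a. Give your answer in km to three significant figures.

a ≈ 7420 km

μ = GM = 6.674×10⁻¹¹ × 6.417×10²³ = 4.283×10¹³ m³/s².
r = 7.732×10⁶ m.
Specific orbital energy ε = v²/2 − μ/r = (2303)²/2 − 4.283×10¹³/7.732×10⁶ = -2.887×10⁶ J/kg.
Since ε = −μ/(2a), a = −μ/(2ε) = 7.417×10⁶ m = 7417.1 km.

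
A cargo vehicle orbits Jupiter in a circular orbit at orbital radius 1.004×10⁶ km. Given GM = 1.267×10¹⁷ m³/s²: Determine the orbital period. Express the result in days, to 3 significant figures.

r = 1.004×10⁶ km = 1.004×10⁹ m.
Kepler's third law: T = 2π√(r³/μ) = 2π√((1.004×10⁹)³ / 1.267×10¹⁷).
r³/μ = 7.988×10⁹ s², so T = 2π × 8.937×10⁴ = 5.616×10⁵ s.
Converting: 5.616×10⁵ s ÷ 86400 = 6.499 days.

T ≈ 6.50 days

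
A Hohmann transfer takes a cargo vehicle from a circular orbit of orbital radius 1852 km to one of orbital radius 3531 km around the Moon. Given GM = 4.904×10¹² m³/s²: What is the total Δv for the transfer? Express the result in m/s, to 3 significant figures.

Δv_total ≈ 437 m/s

r₁ = 1852 km = 1.852×10⁶ m.
r₂ = 3531 km = 3.531×10⁶ m.
Transfer ellipse a_t = (r₁ + r₂)/2 = 2.692×10⁶ m.
At r₁: circular v_c1 = √(μ/r₁) = 1627 m/s; transfer-perilune v_p = √[μ(2/r₁ − 1/a_t)] = 1864 m/s.
Δv₁ = v_p − v_c1 = 236.6 m/s.
At r₂: circular v_c2 = √(μ/r₂) = 1178 m/s; transfer-apolune v_a = √[μ(2/r₂ − 1/a_t)] = 977.6 m/s.
Δv₂ = v_c2 − v_a = 200.9 m/s.
Total Δv = Δv₁ + Δv₂ = 437.5 m/s.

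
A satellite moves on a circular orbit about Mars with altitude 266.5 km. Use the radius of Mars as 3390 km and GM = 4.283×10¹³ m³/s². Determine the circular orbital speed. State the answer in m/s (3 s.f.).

v ≈ 3420 m/s

r = 3390 + 266.5 = 3656.5 km = 3.6565×10⁶ m.
For a circular orbit v = √(μ/r) = √(4.283×10¹³ / 3.656×10⁶) = √(1.171×10⁷) = 3422 m/s.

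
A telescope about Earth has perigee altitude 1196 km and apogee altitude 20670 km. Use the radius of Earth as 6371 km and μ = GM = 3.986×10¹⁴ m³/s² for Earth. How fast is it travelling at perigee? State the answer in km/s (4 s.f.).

v ≈ 9.073 km/s

r_p = 6371 + 1196 = 7567.0 km = 7.5670×10⁶ m.
r_a = 6371 + 20670 = 27041 km = 2.7041×10⁷ m.
Semi-major axis a = (r_p + r_a)/2 = 17304 km = 1.730×10⁷ m.
Vis-viva: v² = μ(2/r − 1/a) = 3.986×10¹⁴ × (2.643×10⁻⁷ − 5.779×10⁻⁸) = 8.232×10⁷ m²/s².
v = 9073 m/s = 9.073 km/s.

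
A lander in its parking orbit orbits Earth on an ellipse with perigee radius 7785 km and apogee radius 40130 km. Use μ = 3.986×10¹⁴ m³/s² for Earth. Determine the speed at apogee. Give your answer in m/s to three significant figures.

Semi-major axis a = (r_p + r_a)/2 = 23958 km = 2.396×10⁷ m.
Vis-viva: v² = μ(2/r − 1/a) = 3.986×10¹⁴ × (4.984×10⁻⁸ − 4.174×10⁻⁸) = 3.228×10⁶ m²/s².
v = 1797 m/s.

v ≈ 1800 m/s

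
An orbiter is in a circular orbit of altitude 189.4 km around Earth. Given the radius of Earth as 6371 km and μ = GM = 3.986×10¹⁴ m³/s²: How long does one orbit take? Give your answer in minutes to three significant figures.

r = 6371 + 189.4 = 6560.4 km = 6.5604×10⁶ m.
Kepler's third law: T = 2π√(r³/μ) = 2π√((6.560×10⁶)³ / 3.986×10¹⁴).
r³/μ = 7.084×10⁵ s², so T = 2π × 8.416×10² = 5.288×10³ s.
Converting: 5.288×10³ s ÷ 60.00 = 88.14 minutes.

T ≈ 88.1 minutes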